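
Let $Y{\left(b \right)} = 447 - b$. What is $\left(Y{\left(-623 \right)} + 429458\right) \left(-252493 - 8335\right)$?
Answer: $-112293757184$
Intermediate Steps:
$\left(Y{\left(-623 \right)} + 429458\right) \left(-252493 - 8335\right) = \left(\left(447 - -623\right) + 429458\right) \left(-252493 - 8335\right) = \left(\left(447 + 623\right) + 429458\right) \left(-260828\right) = \left(1070 + 429458\right) \left(-260828\right) = 430528 \left(-260828\right) = -112293757184$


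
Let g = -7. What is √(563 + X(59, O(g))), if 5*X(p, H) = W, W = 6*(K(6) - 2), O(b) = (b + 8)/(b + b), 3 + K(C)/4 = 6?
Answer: 5*√23 ≈ 23.979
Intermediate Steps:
K(C) = 12 (K(C) = -12 + 4*6 = -12 + 24 = 12)
O(b) = (8 + b)/(2*b) (O(b) = (8 + b)/((2*b)) = (8 + b)*(1/(2*b)) = (8 + b)/(2*b))
W = 60 (W = 6*(12 - 2) = 6*10 = 60)
X(p, H) = 12 (X(p, H) = (⅕)*60 = 12)
√(563 + X(59, O(g))) = √(563 + 12) = √575 = 5*√23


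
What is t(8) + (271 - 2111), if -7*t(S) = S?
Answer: -12888/7 ≈ -1841.1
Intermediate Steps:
t(S) = -S/7
t(8) + (271 - 2111) = -⅐*8 + (271 - 2111) = -8/7 - 1840 = -12888/7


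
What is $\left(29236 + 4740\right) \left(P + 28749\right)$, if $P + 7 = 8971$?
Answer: $1281336888$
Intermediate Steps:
$P = 8964$ ($P = -7 + 8971 = 8964$)
$\left(29236 + 4740\right) \left(P + 28749\right) = \left(29236 + 4740\right) \left(8964 + 28749\right) = 33976 \cdot 37713 = 1281336888$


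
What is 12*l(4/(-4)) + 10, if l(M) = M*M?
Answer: 22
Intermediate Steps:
l(M) = M²
12*l(4/(-4)) + 10 = 12*(4/(-4))² + 10 = 12*(4*(-¼))² + 10 = 12*(-1)² + 10 = 12*1 + 10 = 12 + 10 = 22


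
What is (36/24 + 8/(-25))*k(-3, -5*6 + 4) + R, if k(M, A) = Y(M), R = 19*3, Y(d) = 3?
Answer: 3027/50 ≈ 60.540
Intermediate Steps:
R = 57
k(M, A) = 3
(36/24 + 8/(-25))*k(-3, -5*6 + 4) + R = (36/24 + 8/(-25))*3 + 57 = (36*(1/24) + 8*(-1/25))*3 + 57 = (3/2 - 8/25)*3 + 57 = (59/50)*3 + 57 = 177/50 + 57 = 3027/50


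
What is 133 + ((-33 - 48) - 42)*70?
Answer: -8477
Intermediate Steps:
133 + ((-33 - 48) - 42)*70 = 133 + (-81 - 42)*70 = 133 - 123*70 = 133 - 8610 = -8477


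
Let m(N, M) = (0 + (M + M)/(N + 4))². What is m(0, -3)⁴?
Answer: 6561/256 ≈ 25.629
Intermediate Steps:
m(N, M) = 4*M²/(4 + N)² (m(N, M) = (0 + (2*M)/(4 + N))² = (0 + 2*M/(4 + N))² = (2*M/(4 + N))² = 4*M²/(4 + N)²)
m(0, -3)⁴ = (4*(-3)²/(4 + 0)²)⁴ = (4*9/4²)⁴ = (4*9*(1/16))⁴ = (9/4)⁴ = 6561/256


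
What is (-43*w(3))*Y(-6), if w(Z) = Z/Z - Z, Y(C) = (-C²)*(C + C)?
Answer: 37152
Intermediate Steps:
Y(C) = -2*C³ (Y(C) = (-C²)*(2*C) = -2*C³)
w(Z) = 1 - Z
(-43*w(3))*Y(-6) = (-43*(1 - 1*3))*(-2*(-6)³) = (-43*(1 - 3))*(-2*(-216)) = -43*(-2)*432 = 86*432 = 37152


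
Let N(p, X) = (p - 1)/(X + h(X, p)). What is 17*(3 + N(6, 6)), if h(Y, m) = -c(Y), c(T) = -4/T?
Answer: 255/4 ≈ 63.750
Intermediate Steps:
h(Y, m) = 4/Y (h(Y, m) = -(-4)/Y = 4/Y)
N(p, X) = (-1 + p)/(X + 4/X) (N(p, X) = (p - 1)/(X + 4/X) = (-1 + p)/(X + 4/X))
17*(3 + N(6, 6)) = 17*(3 + 6*(-1 + 6)/(4 + 6²)) = 17*(3 + 6*5/(4 + 36)) = 17*(3 + 6*5/40) = 17*(3 + 6*(1/40)*5) = 17*(3 + ¾) = 17*(15/4) = 255/4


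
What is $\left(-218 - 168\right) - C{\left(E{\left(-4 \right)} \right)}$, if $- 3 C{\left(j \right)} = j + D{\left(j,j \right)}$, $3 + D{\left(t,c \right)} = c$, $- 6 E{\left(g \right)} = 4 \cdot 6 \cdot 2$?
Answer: $- \frac{1177}{3} \approx -392.33$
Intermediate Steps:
$E{\left(g \right)} = -8$ ($E{\left(g \right)} = - \frac{4 \cdot 6 \cdot 2}{6} = - \frac{24 \cdot 2}{6} = \left(- \frac{1}{6}\right) 48 = -8$)
$D{\left(t,c \right)} = -3 + c$
$C{\left(j \right)} = 1 - \frac{2 j}{3}$ ($C{\left(j \right)} = - \frac{j + \left(-3 + j\right)}{3} = - \frac{-3 + 2 j}{3} = 1 - \frac{2 j}{3}$)
$\left(-218 - 168\right) - C{\left(E{\left(-4 \right)} \right)} = \left(-218 - 168\right) - \left(1 - - \frac{16}{3}\right) = \left(-218 - 168\right) - \left(1 + \frac{16}{3}\right) = -386 - \frac{19}{3} = - \frac{1177}{3}$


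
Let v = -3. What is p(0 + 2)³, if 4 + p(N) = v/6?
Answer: -729/8 ≈ -91.125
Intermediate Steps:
p(N) = -9/2 (p(N) = -4 - 3/6 = -4 - 3*⅙ = -4 - ½ = -9/2)
p(0 + 2)³ = (-9/2)³ = -729/8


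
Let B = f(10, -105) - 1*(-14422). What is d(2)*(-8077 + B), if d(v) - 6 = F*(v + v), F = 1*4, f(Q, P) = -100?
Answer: 137390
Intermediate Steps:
F = 4
B = 14322 (B = -100 - 1*(-14422) = -100 + 14422 = 14322)
d(v) = 6 + 8*v (d(v) = 6 + 4*(v + v) = 6 + 4*(2*v) = 6 + 8*v)
d(2)*(-8077 + B) = (6 + 8*2)*(-8077 + 14322) = (6 + 16)*6245 = 22*6245 = 137390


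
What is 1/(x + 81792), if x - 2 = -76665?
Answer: 1/5129 ≈ 0.00019497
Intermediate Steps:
x = -76663 (x = 2 - 76665 = -76663)
1/(x + 81792) = 1/(-76663 + 81792) = 1/5129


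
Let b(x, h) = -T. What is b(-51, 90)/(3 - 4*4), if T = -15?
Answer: -15/13 ≈ -1.1538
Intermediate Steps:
b(x, h) = 15 (b(x, h) = -1*(-15) = 15)
b(-51, 90)/(3 - 4*4) = 15/(3 - 4*4) = 15/(3 - 16) = 15/(-13) = 15*(-1/13) = -15/13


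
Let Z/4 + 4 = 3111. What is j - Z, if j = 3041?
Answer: -9387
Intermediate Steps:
Z = 12428 (Z = -16 + 4*3111 = -16 + 12444 = 12428)
j - Z = 3041 - 1*12428 = 3041 - 12428 = -9387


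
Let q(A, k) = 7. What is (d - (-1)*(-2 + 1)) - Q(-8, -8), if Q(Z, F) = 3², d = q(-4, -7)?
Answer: -3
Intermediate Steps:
d = 7
Q(Z, F) = 9
(d - (-1)*(-2 + 1)) - Q(-8, -8) = (7 - (-1)*(-2 + 1)) - 1*9 = (7 - (-1)*(-1)) - 9 = (7 - 1*1) - 9 = (7 - 1) - 9 = 6 - 9 = -3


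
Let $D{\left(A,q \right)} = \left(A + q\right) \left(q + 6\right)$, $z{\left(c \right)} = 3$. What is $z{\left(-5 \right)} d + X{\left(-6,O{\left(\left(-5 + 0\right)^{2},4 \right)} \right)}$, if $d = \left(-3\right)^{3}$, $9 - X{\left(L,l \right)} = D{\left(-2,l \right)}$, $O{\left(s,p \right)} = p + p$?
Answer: $-156$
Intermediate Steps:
$O{\left(s,p \right)} = 2 p$
$D{\left(A,q \right)} = \left(6 + q\right) \left(A + q\right)$ ($D{\left(A,q \right)} = \left(A + q\right) \left(6 + q\right) = \left(6 + q\right) \left(A + q\right)$)
$X{\left(L,l \right)} = 21 - l^{2} - 4 l$ ($X{\left(L,l \right)} = 9 - \left(l^{2} + 6 \left(-2\right) + 6 l - 2 l\right) = 9 - \left(l^{2} - 12 + 6 l - 2 l\right) = 9 - \left(-12 + l^{2} + 4 l\right) = 21 - l^{2} - 4 l$)
$d = -27$
$z{\left(-5 \right)} d + X{\left(-6,O{\left(\left(-5 + 0\right)^{2},4 \right)} \right)} = 3 \left(-27\right) - \left(-21 + \left(2 \cdot 4\right)^{2} + 4 \cdot 2 \cdot 4\right) = -81 - 75 = -156$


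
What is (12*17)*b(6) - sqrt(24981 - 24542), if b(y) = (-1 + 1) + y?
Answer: 1224 - sqrt(439) ≈ 1203.0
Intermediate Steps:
b(y) = y (b(y) = 0 + y = y)
(12*17)*b(6) - sqrt(24981 - 24542) = (12*17)*6 - sqrt(24981 - 24542) = 204*6 - sqrt(439) = 1224 - sqrt(439)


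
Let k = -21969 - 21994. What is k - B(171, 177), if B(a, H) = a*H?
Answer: -74230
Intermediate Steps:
k = -43963
B(a, H) = H*a
k - B(171, 177) = -43963 - 177*171 = -43963 - 1*30267 = -43963 - 30267 = -74230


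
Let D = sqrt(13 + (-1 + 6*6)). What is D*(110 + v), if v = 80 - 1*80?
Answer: 440*sqrt(3) ≈ 762.10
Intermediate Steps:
v = 0 (v = 80 - 80 = 0)
D = 4*sqrt(3) (D = sqrt(13 + (-1 + 36)) = sqrt(13 + 35) = sqrt(48) = 4*sqrt(3) ≈ 6.9282)
D*(110 + v) = (4*sqrt(3))*(110 + 0) = (4*sqrt(3))*110 = 440*sqrt(3)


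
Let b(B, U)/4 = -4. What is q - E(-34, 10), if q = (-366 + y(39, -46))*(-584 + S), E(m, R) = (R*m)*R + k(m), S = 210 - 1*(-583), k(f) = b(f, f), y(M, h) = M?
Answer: -64927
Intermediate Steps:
b(B, U) = -16 (b(B, U) = 4*(-4) = -16)
k(f) = -16
S = 793 (S = 210 + 583 = 793)
E(m, R) = -16 + m*R² (E(m, R) = (R*m)*R - 16 = m*R² - 16 = -16 + m*R²)
q = -68343 (q = (-366 + 39)*(-584 + 793) = -327*209 = -68343)
q - E(-34, 10) = -68343 - (-16 - 34*10²) = -68343 - (-16 - 34*100) = -68343 - (-16 - 3400) = -68343 - 1*(-3416) = -68343 + 3416 = -64927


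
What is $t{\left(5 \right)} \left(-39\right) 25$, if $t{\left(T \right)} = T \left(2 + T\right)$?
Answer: $-34125$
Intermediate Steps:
$t{\left(5 \right)} \left(-39\right) 25 = 5 \left(2 + 5\right) \left(-39\right) 25 = 5 \cdot 7 \left(-39\right) 25 = 35 \left(-39\right) 25 = \left(-1365\right) 25 = -34125$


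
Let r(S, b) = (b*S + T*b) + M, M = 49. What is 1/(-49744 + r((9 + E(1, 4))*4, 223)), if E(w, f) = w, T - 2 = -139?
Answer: -1/71326 ≈ -1.4020e-5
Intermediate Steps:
T = -137 (T = 2 - 139 = -137)
r(S, b) = 49 - 137*b + S*b (r(S, b) = (b*S - 137*b) + 49 = (S*b - 137*b) + 49 = (-137*b + S*b) + 49 = 49 - 137*b + S*b)
1/(-49744 + r((9 + E(1, 4))*4, 223)) = 1/(-49744 + (49 - 137*223 + ((9 + 1)*4)*223)) = 1/(-49744 + (49 - 30551 + (10*4)*223)) = 1/(-49744 + (49 - 30551 + 40*223)) = 1/(-49744 + (49 - 30551 + 8920)) = 1/(-49744 - 21582) = 1/(-71326) = -1/71326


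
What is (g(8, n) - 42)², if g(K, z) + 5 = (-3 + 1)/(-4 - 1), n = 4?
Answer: 54289/25 ≈ 2171.6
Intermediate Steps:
g(K, z) = -23/5 (g(K, z) = -5 + (-3 + 1)/(-4 - 1) = -5 - 2/(-5) = -5 - 2*(-⅕) = -5 + ⅖ = -23/5)
(g(8, n) - 42)² = (-23/5 - 42)² = (-233/5)² = 54289/25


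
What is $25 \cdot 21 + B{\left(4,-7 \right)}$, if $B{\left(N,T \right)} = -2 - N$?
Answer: $519$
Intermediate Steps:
$25 \cdot 21 + B{\left(4,-7 \right)} = 25 \cdot 21 - 6 = 525 - 6 = 519$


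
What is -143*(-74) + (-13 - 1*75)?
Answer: 10494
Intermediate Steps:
-143*(-74) + (-13 - 1*75) = 10582 + (-13 - 75) = 10582 - 88 = 10494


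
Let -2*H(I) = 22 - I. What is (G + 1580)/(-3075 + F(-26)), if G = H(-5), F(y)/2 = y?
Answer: -3133/6254 ≈ -0.50096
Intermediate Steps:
H(I) = -11 + I/2 (H(I) = -(22 - I)/2 = -11 + I/2)
F(y) = 2*y
G = -27/2 (G = -11 + (1/2)*(-5) = -11 - 5/2 = -27/2 ≈ -13.500)
(G + 1580)/(-3075 + F(-26)) = (-27/2 + 1580)/(-3075 + 2*(-26)) = 3133/(2*(-3075 - 52)) = (3133/2)/(-3127) = (3133/2)*(-1/3127) = -3133/6254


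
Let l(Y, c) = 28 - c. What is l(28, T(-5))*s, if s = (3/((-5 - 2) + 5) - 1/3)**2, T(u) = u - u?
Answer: 847/9 ≈ 94.111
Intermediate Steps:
T(u) = 0
s = 121/36 (s = (3/(-7 + 5) - 1*1/3)**2 = (3/(-2) - 1/3)**2 = (3*(-1/2) - 1/3)**2 = (-3/2 - 1/3)**2 = (-11/6)**2 = 121/36 ≈ 3.3611)
l(28, T(-5))*s = (28 - 1*0)*(121/36) = (28 + 0)*(121/36) = 28*(121/36) = 847/9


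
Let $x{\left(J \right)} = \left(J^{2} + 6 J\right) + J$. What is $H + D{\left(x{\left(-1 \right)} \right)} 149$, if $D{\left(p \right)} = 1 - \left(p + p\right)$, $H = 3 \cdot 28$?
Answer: $2021$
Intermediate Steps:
$x{\left(J \right)} = J^{2} + 7 J$
$H = 84$
$D{\left(p \right)} = 1 - 2 p$
$H + D{\left(x{\left(-1 \right)} \right)} 149 = 84 + \left(1 - 2 \left(- (7 - 1)\right)\right) 149 = 84 + \left(1 - 2 \left(\left(-1\right) 6\right)\right) 149 = 84 + \left(1 - -12\right) 149 = 84 + \left(1 + 12\right) 149 = 84 + 13 \cdot 149 = 84 + 1937 = 2021$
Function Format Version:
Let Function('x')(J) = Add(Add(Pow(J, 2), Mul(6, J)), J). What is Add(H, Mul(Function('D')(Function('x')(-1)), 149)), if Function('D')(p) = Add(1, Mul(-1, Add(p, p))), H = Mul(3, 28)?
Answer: 2021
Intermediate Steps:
Function('x')(J) = Add(Pow(J, 2), Mul(7, J))
H = 84
Function('D')(p) = Add(1, Mul(-2, p)) (Function('D')(p) = Add(1, Mul(-1, Mul(2, p))) = Add(1, Mul(-2, p)))
Add(H, Mul(Function('D')(Function('x')(-1)), 149)) = Add(84, Mul(Add(1, Mul(-2, Mul(-1, Add(7, -1)))), 149)) = Add(84, Mul(Add(1, Mul(-2, Mul(-1, 6))), 149)) = Add(84, Mul(Add(1, Mul(-2, -6)), 149)) = Add(84, Mul(Add(1, 12), 149)) = Add(84, Mul(13, 149)) = Add(84, 1937) = 2021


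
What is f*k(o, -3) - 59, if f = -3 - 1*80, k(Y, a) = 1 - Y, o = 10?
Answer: 688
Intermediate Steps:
f = -83 (f = -3 - 80 = -83)
f*k(o, -3) - 59 = -83*(1 - 1*10) - 59 = -83*(1 - 10) - 59 = -83*(-9) - 59 = 747 - 59 = 688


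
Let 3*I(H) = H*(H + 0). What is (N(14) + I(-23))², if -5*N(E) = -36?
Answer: 7579009/225 ≈ 33685.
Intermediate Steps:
I(H) = H²/3 (I(H) = (H*(H + 0))/3 = (H*H)/3 = H²/3)
N(E) = 36/5 (N(E) = -⅕*(-36) = 36/5)
(N(14) + I(-23))² = (36/5 + (⅓)*(-23)²)² = (36/5 + (⅓)*529)² = (36/5 + 529/3)² = (2753/15)² = 7579009/225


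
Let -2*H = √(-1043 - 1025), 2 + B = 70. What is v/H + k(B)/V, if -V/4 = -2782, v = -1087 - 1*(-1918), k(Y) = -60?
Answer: -15/2782 + 831*I*√517/517 ≈ -0.0053918 + 36.547*I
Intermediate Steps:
B = 68 (B = -2 + 70 = 68)
v = 831 (v = -1087 + 1918 = 831)
H = -I*√517 (H = -√(-1043 - 1025)/2 = -I*√517 ≈ -22.738*I)
V = 11128 (V = -4*(-2782) = 11128)
v/H + k(B)/V = 831/((-I*√517)) - 60/11128 = 831*(I*√517/517) - 60*1/11128 = 831*I*√517/517 - 15/2782 = -15/2782 + 831*I*√517/517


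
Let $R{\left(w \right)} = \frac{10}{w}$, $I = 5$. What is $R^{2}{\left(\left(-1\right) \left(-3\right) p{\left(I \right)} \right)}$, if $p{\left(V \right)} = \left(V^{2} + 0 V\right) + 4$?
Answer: $\frac{100}{7569} \approx 0.013212$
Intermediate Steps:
$p{\left(V \right)} = 4 + V^{2}$ ($p{\left(V \right)} = \left(V^{2} + 0\right) + 4 = V^{2} + 4 = 4 + V^{2}$)
$R^{2}{\left(\left(-1\right) \left(-3\right) p{\left(I \right)} \right)} = \left(\frac{10}{\left(-1\right) \left(-3\right) \left(4 + 5^{2}\right)}\right)^{2} = \left(\frac{10}{3 \left(4 + 25\right)}\right)^{2} = \left(\frac{10}{3 \cdot 29}\right)^{2} = \left(\frac{10}{87}\right)^{2} = \frac{100}{7569}$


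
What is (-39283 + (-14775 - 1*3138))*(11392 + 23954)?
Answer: -2021649816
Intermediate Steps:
(-39283 + (-14775 - 1*3138))*(11392 + 23954) = (-39283 + (-14775 - 3138))*35346 = (-39283 - 17913)*35346 = -57196*35346 = -2021649816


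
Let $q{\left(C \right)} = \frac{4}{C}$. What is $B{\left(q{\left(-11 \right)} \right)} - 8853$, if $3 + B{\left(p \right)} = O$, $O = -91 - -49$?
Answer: $-8898$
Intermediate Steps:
$O = -42$ ($O = -91 + 49 = -42$)
$B{\left(p \right)} = -45$ ($B{\left(p \right)} = -3 - 42 = -45$)
$B{\left(q{\left(-11 \right)} \right)} - 8853 = -45 - 8853 = -8898$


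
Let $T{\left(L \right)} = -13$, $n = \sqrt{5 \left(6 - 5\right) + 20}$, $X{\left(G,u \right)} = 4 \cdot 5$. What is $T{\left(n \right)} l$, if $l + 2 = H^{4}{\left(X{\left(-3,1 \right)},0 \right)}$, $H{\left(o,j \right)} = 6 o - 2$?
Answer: $-2520411062$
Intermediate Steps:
$X{\left(G,u \right)} = 20$
$n = 5$ ($n = \sqrt{5 \cdot 1 + 20} = \sqrt{5 + 20} = \sqrt{25} = 5$)
$H{\left(o,j \right)} = -2 + 6 o$
$l = 193877774$ ($l = -2 + \left(-2 + 6 \cdot 20\right)^{4} = -2 + \left(-2 + 120\right)^{4} = -2 + 118^{4} = -2 + 193877776 = 193877774$)
$T{\left(n \right)} l = \left(-13\right) 193877774 = -2520411062$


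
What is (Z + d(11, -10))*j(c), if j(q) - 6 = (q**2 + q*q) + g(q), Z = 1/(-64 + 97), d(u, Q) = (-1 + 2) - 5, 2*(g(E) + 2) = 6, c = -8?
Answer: -5895/11 ≈ -535.91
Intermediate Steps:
g(E) = 1 (g(E) = -2 + (1/2)*6 = -2 + 3 = 1)
d(u, Q) = -4 (d(u, Q) = 1 - 5 = -4)
Z = 1/33 ≈ 0.030303
j(q) = 7 + 2*q**2 (j(q) = 6 + ((q**2 + q*q) + 1) = 6 + ((q**2 + q**2) + 1) = 6 + (2*q**2 + 1) = 6 + (1 + 2*q**2) = 7 + 2*q**2)
(Z + d(11, -10))*j(c) = (1/33 - 4)*(7 + 2*(-8)**2) = -131*(7 + 2*64)/33 = -131*(7 + 128)/33 = -131/33*135 = -5895/11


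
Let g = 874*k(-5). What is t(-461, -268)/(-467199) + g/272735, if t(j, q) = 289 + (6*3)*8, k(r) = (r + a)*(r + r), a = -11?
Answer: 13043002781/25484303853 ≈ 0.51181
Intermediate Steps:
k(r) = 2*r*(-11 + r) (k(r) = (r - 11)*(r + r) = (-11 + r)*(2*r) = 2*r*(-11 + r))
t(j, q) = 433 (t(j, q) = 289 + 18*8 = 289 + 144 = 433)
g = 139840 (g = 874*(2*(-5)*(-11 - 5)) = 874*(2*(-5)*(-16)) = 874*160 = 139840)
t(-461, -268)/(-467199) + g/272735 = 433/(-467199) + 139840/272735 = 433*(-1/467199) + 139840*(1/272735) = -433/467199 + 27968/54547 = 13043002781/25484303853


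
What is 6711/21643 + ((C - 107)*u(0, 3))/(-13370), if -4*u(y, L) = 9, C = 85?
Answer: 177309483/578733820 ≈ 0.30638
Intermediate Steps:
u(y, L) = -9/4 (u(y, L) = -1/4*9 = -9/4)
6711/21643 + ((C - 107)*u(0, 3))/(-13370) = 6711/21643 + ((85 - 107)*(-9/4))/(-13370) = 6711*(1/21643) - 22*(-9/4)*(-1/13370) = 6711/21643 + (99/2)*(-1/13370) = 6711/21643 - 99/26740 = 177309483/578733820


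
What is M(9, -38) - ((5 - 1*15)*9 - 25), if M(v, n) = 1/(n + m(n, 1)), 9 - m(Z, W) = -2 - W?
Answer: 2989/26 ≈ 114.96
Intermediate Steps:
m(Z, W) = 11 + W (m(Z, W) = 9 - (-2 - W) = 9 + (2 + W) = 11 + W)
M(v, n) = 1/(12 + n) (M(v, n) = 1/(n + (11 + 1)) = 1/(n + 12) = 1/(12 + n))
M(9, -38) - ((5 - 1*15)*9 - 25) = 1/(12 - 38) - ((5 - 1*15)*9 - 25) = 1/(-26) - ((5 - 15)*9 - 25) = -1/26 - (-10*9 - 25) = -1/26 - (-90 - 25) = -1/26 - 1*(-115) = -1/26 + 115 = 2989/26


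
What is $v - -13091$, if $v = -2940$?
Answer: $10151$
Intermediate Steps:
$v - -13091 = -2940 - -13091 = -2940 + 13091 = 10151$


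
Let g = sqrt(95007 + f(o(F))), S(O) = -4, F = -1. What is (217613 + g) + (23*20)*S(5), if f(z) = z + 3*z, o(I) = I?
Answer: 215773 + sqrt(95003) ≈ 2.1608e+5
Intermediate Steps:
f(z) = 4*z
g = sqrt(95003) (g = sqrt(95007 + 4*(-1)) = sqrt(95007 - 4) = sqrt(95003) ≈ 308.23)
(217613 + g) + (23*20)*S(5) = (217613 + sqrt(95003)) + (23*20)*(-4) = (217613 + sqrt(95003)) + 460*(-4) = (217613 + sqrt(95003)) - 1840 = 215773 + sqrt(95003)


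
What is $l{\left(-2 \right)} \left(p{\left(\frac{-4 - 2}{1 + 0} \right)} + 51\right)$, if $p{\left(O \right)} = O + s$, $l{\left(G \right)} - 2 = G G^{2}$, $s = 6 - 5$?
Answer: $-276$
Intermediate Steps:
$s = 1$ ($s = 6 - 5 = 1$)
$l{\left(G \right)} = 2 + G^{3}$ ($l{\left(G \right)} = 2 + G G^{2} = 2 + G^{3}$)
$p{\left(O \right)} = 1 + O$ ($p{\left(O \right)} = O + 1 = 1 + O$)
$l{\left(-2 \right)} \left(p{\left(\frac{-4 - 2}{1 + 0} \right)} + 51\right) = \left(2 + \left(-2\right)^{3}\right) \left(\left(1 + \frac{-4 - 2}{1 + 0}\right) + 51\right) = \left(2 - 8\right) \left(\left(1 - \frac{6}{1}\right) + 51\right) = - 6 \left(\left(1 - 6\right) + 51\right) = - 6 \left(-5 + 51\right) = \left(-6\right) 46 = -276$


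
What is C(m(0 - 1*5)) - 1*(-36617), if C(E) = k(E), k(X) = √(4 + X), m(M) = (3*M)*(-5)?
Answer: 36617 + √79 ≈ 36626.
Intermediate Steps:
m(M) = -15*M
C(E) = √(4 + E)
C(m(0 - 1*5)) - 1*(-36617) = √(4 - 15*(0 - 1*5)) - 1*(-36617) = √(4 - 15*(0 - 5)) + 36617 = √(4 - 15*(-5)) + 36617 = √(4 + 75) + 36617 = √79 + 36617 = 36617 + √79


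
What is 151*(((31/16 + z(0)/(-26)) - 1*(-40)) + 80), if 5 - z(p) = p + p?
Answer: 3823773/208 ≈ 18384.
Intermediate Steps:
z(p) = 5 - 2*p (z(p) = 5 - (p + p) = 5 - 2*p)
151*(((31/16 + z(0)/(-26)) - 1*(-40)) + 80) = 151*(((31/16 + (5 - 2*0)/(-26)) - 1*(-40)) + 80) = 151*(((31*(1/16) + (5 + 0)*(-1/26)) + 40) + 80) = 151*(((31/16 + 5*(-1/26)) + 40) + 80) = 151*(((31/16 - 5/26) + 40) + 80) = 151*((363/208 + 40) + 80) = 151*(8683/208 + 80) = 151*(25323/208) = 3823773/208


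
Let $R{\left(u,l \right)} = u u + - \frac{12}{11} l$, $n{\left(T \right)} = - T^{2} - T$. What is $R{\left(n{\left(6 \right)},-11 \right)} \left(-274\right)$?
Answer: $-486624$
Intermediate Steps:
$n{\left(T \right)} = - T - T^{2}$
$R{\left(u,l \right)} = u^{2} - \frac{12 l}{11}$ ($R{\left(u,l \right)} = u^{2} + \left(-12\right) \frac{1}{11} l = u^{2} - \frac{12 l}{11}$)
$R{\left(n{\left(6 \right)},-11 \right)} \left(-274\right) = \left(\left(\left(-1\right) 6 \left(1 + 6\right)\right)^{2} - -12\right) \left(-274\right) = \left(\left(\left(-1\right) 6 \cdot 7\right)^{2} + 12\right) \left(-274\right) = \left(\left(-42\right)^{2} + 12\right) \left(-274\right) = \left(1764 + 12\right) \left(-274\right) = 1776 \left(-274\right) = -486624$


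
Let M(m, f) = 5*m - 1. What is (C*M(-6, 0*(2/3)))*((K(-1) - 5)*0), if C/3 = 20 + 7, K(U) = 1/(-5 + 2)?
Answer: 0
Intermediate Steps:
K(U) = -⅓ (K(U) = 1/(-3) = -⅓)
C = 81 (C = 3*(20 + 7) = 3*27 = 81)
M(m, f) = -1 + 5*m
(C*M(-6, 0*(2/3)))*((K(-1) - 5)*0) = (81*(-1 + 5*(-6)))*((-⅓ - 5)*0) = (81*(-1 - 30))*(-16/3*0) = (81*(-31))*0 = -2511*0 = 0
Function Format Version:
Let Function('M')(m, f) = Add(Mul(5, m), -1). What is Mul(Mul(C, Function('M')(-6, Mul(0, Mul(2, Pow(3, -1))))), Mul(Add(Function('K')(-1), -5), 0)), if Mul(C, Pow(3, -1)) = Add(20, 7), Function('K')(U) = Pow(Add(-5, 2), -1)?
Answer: 0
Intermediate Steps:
Function('K')(U) = Rational(-1, 3) (Function('K')(U) = Pow(-3, -1) = Rational(-1, 3))
C = 81 (C = Mul(3, Add(20, 7)) = Mul(3, 27) = 81)
Function('M')(m, f) = Add(-1, Mul(5, m))
Mul(Mul(C, Function('M')(-6, Mul(0, Mul(2, Pow(3, -1))))), Mul(Add(Function('K')(-1), -5), 0)) = Mul(Mul(81, Add(-1, Mul(5, -6))), Mul(Add(Rational(-1, 3), -5), 0)) = Mul(Mul(81, Add(-1, -30)), Mul(Rational(-16, 3), 0)) = Mul(Mul(81, -31), 0) = Mul(-2511, 0) = 0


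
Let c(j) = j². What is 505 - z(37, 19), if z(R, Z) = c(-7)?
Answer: 456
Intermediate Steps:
z(R, Z) = 49 (z(R, Z) = (-7)² = 49)
505 - z(37, 19) = 505 - 1*49 = 505 - 49 = 456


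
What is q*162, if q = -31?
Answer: -5022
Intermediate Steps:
q*162 = -31*162 = -5022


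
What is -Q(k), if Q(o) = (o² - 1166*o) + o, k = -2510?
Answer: -9224250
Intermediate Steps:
Q(o) = o² - 1165*o
-Q(k) = -(-2510)*(-1165 - 2510) = -(-2510)*(-3675) = -1*9224250 = -9224250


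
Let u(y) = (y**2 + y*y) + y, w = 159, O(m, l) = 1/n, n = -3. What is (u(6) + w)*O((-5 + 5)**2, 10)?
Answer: -79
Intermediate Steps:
O(m, l) = -1/3 (O(m, l) = 1/(-3) = -1/3)
u(y) = y + 2*y**2 (u(y) = (y**2 + y**2) + y = 2*y**2 + y = y + 2*y**2)
(u(6) + w)*O((-5 + 5)**2, 10) = (6*(1 + 2*6) + 159)*(-1/3) = (6*(1 + 12) + 159)*(-1/3) = (6*13 + 159)*(-1/3) = (78 + 159)*(-1/3) = 237*(-1/3) = -79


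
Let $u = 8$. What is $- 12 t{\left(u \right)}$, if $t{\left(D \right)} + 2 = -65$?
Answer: $804$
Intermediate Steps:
$t{\left(D \right)} = -67$ ($t{\left(D \right)} = -2 - 65 = -67$)
$- 12 t{\left(u \right)} = \left(-12\right) \left(-67\right) = 804$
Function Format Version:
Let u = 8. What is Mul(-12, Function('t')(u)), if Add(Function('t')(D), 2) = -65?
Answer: 804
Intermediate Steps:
Function('t')(D) = -67 (Function('t')(D) = Add(-2, -65) = -67)
Mul(-12, Function('t')(u)) = Mul(-12, -67) = 804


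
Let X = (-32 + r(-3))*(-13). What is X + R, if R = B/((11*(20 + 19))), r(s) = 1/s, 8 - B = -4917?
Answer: 185248/429 ≈ 431.81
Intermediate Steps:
B = 4925 (B = 8 - 1*(-4917) = 8 + 4917 = 4925)
X = 1261/3 (X = (-32 + 1/(-3))*(-13) = (-32 - 1/3)*(-13) = -97/3*(-13) = 1261/3 ≈ 420.33)
R = 4925/429 (R = 4925/((11*(20 + 19))) = 4925/((11*39)) = 4925/429 ≈ 11.480)
X + R = 1261/3 + 4925/429 = 185248/429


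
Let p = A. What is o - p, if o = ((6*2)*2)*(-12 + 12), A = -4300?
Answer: 4300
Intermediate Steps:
p = -4300
o = 0 (o = (12*2)*0 = 24*0 = 0)
o - p = 0 - 1*(-4300) = 0 + 4300 = 4300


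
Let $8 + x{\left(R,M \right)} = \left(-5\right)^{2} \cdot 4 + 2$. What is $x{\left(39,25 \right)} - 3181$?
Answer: $-3087$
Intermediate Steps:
$x{\left(R,M \right)} = 94$ ($x{\left(R,M \right)} = -8 + \left(\left(-5\right)^{2} \cdot 4 + 2\right) = -8 + \left(25 \cdot 4 + 2\right) = -8 + \left(100 + 2\right) = -8 + 102 = 94$)
$x{\left(39,25 \right)} - 3181 = 94 - 3181 = -3087$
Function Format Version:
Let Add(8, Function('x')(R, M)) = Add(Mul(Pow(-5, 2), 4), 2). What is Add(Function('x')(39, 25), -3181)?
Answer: -3087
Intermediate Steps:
Function('x')(R, M) = 94 (Function('x')(R, M) = Add(-8, Add(Mul(Pow(-5, 2), 4), 2)) = Add(-8, Add(Mul(25, 4), 2)) = Add(-8, Add(100, 2)) = Add(-8, 102) = 94)
Add(Function('x')(39, 25), -3181) = Add(94, -3181) = -3087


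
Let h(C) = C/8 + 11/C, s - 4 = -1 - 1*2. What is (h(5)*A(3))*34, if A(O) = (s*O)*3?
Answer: 17289/20 ≈ 864.45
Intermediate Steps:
s = 1 (s = 4 + (-1 - 1*2) = 4 + (-1 - 2) = 4 - 3 = 1)
h(C) = 11/C + C/8 (h(C) = C*(⅛) + 11/C = C/8 + 11/C = 11/C + C/8)
A(O) = 3*O (A(O) = (1*O)*3 = O*3 = 3*O)
(h(5)*A(3))*34 = ((11/5 + (⅛)*5)*(3*3))*34 = ((11*(⅕) + 5/8)*9)*34 = ((11/5 + 5/8)*9)*34 = ((113/40)*9)*34 = (1017/40)*34 = 17289/20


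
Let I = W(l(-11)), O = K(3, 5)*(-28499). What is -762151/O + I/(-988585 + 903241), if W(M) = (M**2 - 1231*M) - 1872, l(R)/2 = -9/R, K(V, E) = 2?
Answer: 658102637531/49049742896 ≈ 13.417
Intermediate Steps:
l(R) = -18/R (l(R) = 2*(-9/R) = -18/R)
W(M) = -1872 + M**2 - 1231*M
O = -56998 (O = 2*(-28499) = -56998)
I = -469926/121 (I = -1872 + (-18/(-11))**2 - (-22158)/(-11) = -1872 + (-18*(-1/11))**2 - (-22158)*(-1)/11 = -1872 + (18/11)**2 - 1231*18/11 = -1872 + 324/121 - 22158/11 = -469926/121 ≈ -3883.7)
-762151/O + I/(-988585 + 903241) = -762151/(-56998) - 469926/(121*(-988585 + 903241)) = -762151*(-1/56998) - 469926/121/(-85344) = 762151/56998 - 469926/121*(-1/85344) = 762151/56998 + 78321/1721104 = 658102637531/49049742896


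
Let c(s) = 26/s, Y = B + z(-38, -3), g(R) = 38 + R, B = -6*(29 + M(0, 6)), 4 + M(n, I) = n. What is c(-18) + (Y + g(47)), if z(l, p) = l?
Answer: -940/9 ≈ -104.44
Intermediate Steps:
M(n, I) = -4 + n
B = -150 (B = -6*(29 + (-4 + 0)) = -6*(29 - 4) = -6*25 = -150)
Y = -188 (Y = -150 - 38 = -188)
c(-18) + (Y + g(47)) = 26/(-18) + (-188 + (38 + 47)) = 26*(-1/18) + (-188 + 85) = -13/9 - 103 = -940/9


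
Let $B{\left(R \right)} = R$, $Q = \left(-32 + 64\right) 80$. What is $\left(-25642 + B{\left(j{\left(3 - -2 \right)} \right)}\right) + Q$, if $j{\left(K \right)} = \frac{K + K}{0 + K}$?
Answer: $-23080$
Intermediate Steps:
$j{\left(K \right)} = 2$ ($j{\left(K \right)} = \frac{2 K}{K} = 2$)
$Q = 2560$ ($Q = 32 \cdot 80 = 2560$)
$\left(-25642 + B{\left(j{\left(3 - -2 \right)} \right)}\right) + Q = \left(-25642 + 2\right) + 2560 = -25640 + 2560 = -23080$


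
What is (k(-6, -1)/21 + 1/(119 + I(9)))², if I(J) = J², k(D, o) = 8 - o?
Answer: 368449/1960000 ≈ 0.18798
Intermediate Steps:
(k(-6, -1)/21 + 1/(119 + I(9)))² = ((8 - 1*(-1))/21 + 1/(119 + 9²))² = ((8 + 1)*(1/21) + 1/(119 + 81))² = (9*(1/21) + 1/200)² = (3/7 + 1/200)² = (607/1400)² = 368449/1960000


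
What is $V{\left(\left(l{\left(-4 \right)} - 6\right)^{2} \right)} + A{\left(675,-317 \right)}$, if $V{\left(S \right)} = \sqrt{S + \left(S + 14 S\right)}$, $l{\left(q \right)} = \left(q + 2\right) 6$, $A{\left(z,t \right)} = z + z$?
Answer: $1422$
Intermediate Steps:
$A{\left(z,t \right)} = 2 z$
$l{\left(q \right)} = 12 + 6 q$ ($l{\left(q \right)} = \left(2 + q\right) 6 = 12 + 6 q$)
$V{\left(S \right)} = 4 \sqrt{S}$ ($V{\left(S \right)} = \sqrt{S + 15 S} = \sqrt{16 S} = 4 \sqrt{S}$)
$V{\left(\left(l{\left(-4 \right)} - 6\right)^{2} \right)} + A{\left(675,-317 \right)} = 4 \sqrt{\left(\left(12 + 6 \left(-4\right)\right) - 6\right)^{2}} + 2 \cdot 675 = 4 \sqrt{\left(\left(12 - 24\right) - 6\right)^{2}} + 1350 = 4 \sqrt{\left(-12 - 6\right)^{2}} + 1350 = 4 \sqrt{\left(-18\right)^{2}} + 1350 = 4 \sqrt{324} + 1350 = 4 \cdot 18 + 1350 = 72 + 1350 = 1422$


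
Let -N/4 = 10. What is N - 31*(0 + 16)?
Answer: -536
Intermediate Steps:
N = -40 (N = -4*10 = -40)
N - 31*(0 + 16) = -40 - 31*(0 + 16) = -40 - 31*16 = -40 - 496 = -536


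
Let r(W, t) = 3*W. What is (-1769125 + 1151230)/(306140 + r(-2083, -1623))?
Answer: -617895/299891 ≈ -2.0604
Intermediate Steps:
(-1769125 + 1151230)/(306140 + r(-2083, -1623)) = (-1769125 + 1151230)/(306140 + 3*(-2083)) = -617895/(306140 - 6249) = -617895/299891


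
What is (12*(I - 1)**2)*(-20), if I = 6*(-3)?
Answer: -86640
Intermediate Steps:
I = -18
(12*(I - 1)**2)*(-20) = (12*(-18 - 1)**2)*(-20) = (12*(-19)**2)*(-20) = (12*361)*(-20) = 4332*(-20) = -86640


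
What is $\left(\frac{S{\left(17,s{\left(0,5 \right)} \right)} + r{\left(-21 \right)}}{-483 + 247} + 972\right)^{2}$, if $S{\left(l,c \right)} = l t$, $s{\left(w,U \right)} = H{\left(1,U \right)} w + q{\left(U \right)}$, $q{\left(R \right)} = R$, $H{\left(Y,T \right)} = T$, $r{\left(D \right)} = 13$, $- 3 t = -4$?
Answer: $\frac{473438948761}{501264} \approx 9.4449 \cdot 10^{5}$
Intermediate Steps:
$t = \frac{4}{3}$ ($t = \left(- \frac{1}{3}\right) \left(-4\right) = \frac{4}{3} \approx 1.3333$)
$s{\left(w,U \right)} = U + U w$ ($s{\left(w,U \right)} = U w + U = U + U w$)
$S{\left(l,c \right)} = \frac{4 l}{3}$ ($S{\left(l,c \right)} = l \frac{4}{3} = \frac{4 l}{3}$)
$\left(\frac{S{\left(17,s{\left(0,5 \right)} \right)} + r{\left(-21 \right)}}{-483 + 247} + 972\right)^{2} = \left(\frac{\frac{4}{3} \cdot 17 + 13}{-483 + 247} + 972\right)^{2} = \left(\frac{\frac{68}{3} + 13}{-236} + 972\right)^{2} = \left(\frac{107}{3} \left(- \frac{1}{236}\right) + 972\right)^{2} = \left(- \frac{107}{708} + 972\right)^{2} = \left(\frac{688069}{708}\right)^{2} = \frac{473438948761}{501264}$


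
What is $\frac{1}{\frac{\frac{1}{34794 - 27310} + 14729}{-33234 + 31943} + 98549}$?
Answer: $\frac{9661844}{952054832519} \approx 1.0148 \cdot 10^{-5}$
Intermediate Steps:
$\frac{1}{\frac{\frac{1}{34794 - 27310} + 14729}{-33234 + 31943} + 98549} = \frac{1}{\frac{\frac{1}{7484} + 14729}{-1291} + 98549} = \frac{1}{\left(\frac{1}{7484} + 14729\right) \left(- \frac{1}{1291}\right) + 98549} = \frac{1}{\frac{110231837}{7484} \left(- \frac{1}{1291}\right) + 98549} = \frac{1}{- \frac{110231837}{9661844} + 98549} = \frac{1}{\frac{952054832519}{9661844}} = \frac{9661844}{952054832519}$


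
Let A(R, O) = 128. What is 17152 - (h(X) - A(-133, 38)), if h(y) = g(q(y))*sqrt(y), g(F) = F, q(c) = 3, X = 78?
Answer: 17280 - 3*sqrt(78) ≈ 17254.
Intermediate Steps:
h(y) = 3*sqrt(y)
17152 - (h(X) - A(-133, 38)) = 17152 - (3*sqrt(78) - 1*128) = 17152 - (3*sqrt(78) - 128) = 17152 - (-128 + 3*sqrt(78)) = 17152 + (128 - 3*sqrt(78)) = 17280 - 3*sqrt(78)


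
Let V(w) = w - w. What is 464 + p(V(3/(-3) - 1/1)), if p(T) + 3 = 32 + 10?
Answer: 503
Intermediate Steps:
V(w) = 0
p(T) = 39 (p(T) = -3 + (32 + 10) = -3 + 42 = 39)
464 + p(V(3/(-3) - 1/1)) = 464 + 39 = 503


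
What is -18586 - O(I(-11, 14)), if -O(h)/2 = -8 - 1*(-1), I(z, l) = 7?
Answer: -18600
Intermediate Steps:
O(h) = 14 (O(h) = -2*(-8 - 1*(-1)) = -2*(-8 + 1) = -2*(-7) = 14)
-18586 - O(I(-11, 14)) = -18586 - 1*14 = -18586 - 14 = -18600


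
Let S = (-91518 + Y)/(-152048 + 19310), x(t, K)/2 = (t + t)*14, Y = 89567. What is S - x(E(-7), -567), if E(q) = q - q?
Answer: 1951/132738 ≈ 0.014698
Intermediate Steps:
E(q) = 0
x(t, K) = 56*t (x(t, K) = 2*((t + t)*14) = 2*((2*t)*14) = 2*(28*t) = 56*t)
S = 1951/132738 (S = (-91518 + 89567)/(-152048 + 19310) = -1951/(-132738) = -1951*(-1/132738) = 1951/132738 ≈ 0.014698)
S - x(E(-7), -567) = 1951/132738 - 56*0 = 1951/132738 - 1*0 = 1951/132738 + 0 = 1951/132738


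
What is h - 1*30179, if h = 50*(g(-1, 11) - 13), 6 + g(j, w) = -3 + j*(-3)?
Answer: -31129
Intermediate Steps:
g(j, w) = -9 - 3*j (g(j, w) = -6 + (-3 + j*(-3)) = -6 + (-3 - 3*j) = -9 - 3*j)
h = -950 (h = 50*((-9 - 3*(-1)) - 13) = 50*((-9 + 3) - 13) = 50*(-6 - 13) = 50*(-19) = -950)
h - 1*30179 = -950 - 1*30179 = -950 - 30179 = -31129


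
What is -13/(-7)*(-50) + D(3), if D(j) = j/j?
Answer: -643/7 ≈ -91.857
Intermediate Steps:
D(j) = 1
-13/(-7)*(-50) + D(3) = -13/(-7)*(-50) + 1 = -13*(-⅐)*(-50) + 1 = (13/7)*(-50) + 1 = -650/7 + 1 = -643/7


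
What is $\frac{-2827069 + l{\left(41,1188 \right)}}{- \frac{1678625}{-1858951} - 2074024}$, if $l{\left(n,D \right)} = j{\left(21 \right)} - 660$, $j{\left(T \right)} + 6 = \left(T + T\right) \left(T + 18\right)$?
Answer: $\frac{5253575844247}{3855507310199} \approx 1.3626$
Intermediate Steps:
$j{\left(T \right)} = -6 + 2 T \left(18 + T\right)$ ($j{\left(T \right)} = -6 + \left(T + T\right) \left(T + 18\right) = -6 + 2 T \left(18 + T\right)$)
$l{\left(n,D \right)} = 972$ ($l{\left(n,D \right)} = \left(-6 + 2 \cdot 21^{2} + 36 \cdot 21\right) - 660 = \left(-6 + 2 \cdot 441 + 756\right) - 660 = \left(-6 + 882 + 756\right) - 660 = 1632 - 660 = 972$)
$\frac{-2827069 + l{\left(41,1188 \right)}}{- \frac{1678625}{-1858951} - 2074024} = \frac{-2827069 + 972}{- \frac{1678625}{-1858951} - 2074024} = - \frac{2826097}{\left(-1678625\right) \left(- \frac{1}{1858951}\right) - 2074024} = - \frac{2826097}{\frac{1678625}{1858951} - 2074024} = - \frac{2826097}{- \frac{3855507310199}{1858951}} = \left(-2826097\right) \left(- \frac{1858951}{3855507310199}\right) = \frac{5253575844247}{3855507310199}$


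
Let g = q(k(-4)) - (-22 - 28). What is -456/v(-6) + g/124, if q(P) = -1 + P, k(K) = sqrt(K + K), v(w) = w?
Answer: 9473/124 + I*sqrt(2)/62 ≈ 76.395 + 0.02281*I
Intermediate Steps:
k(K) = sqrt(2)*sqrt(K) (k(K) = sqrt(2*K) = sqrt(2)*sqrt(K))
g = 49 + 2*I*sqrt(2) (g = (-1 + sqrt(2)*sqrt(-4)) - (-22 - 28) = (-1 + sqrt(2)*(2*I)) - 1*(-50) = (-1 + 2*I*sqrt(2)) + 50 = 49 + 2*I*sqrt(2) ≈ 49.0 + 2.8284*I)
-456/v(-6) + g/124 = -456/(-6) + (49 + 2*I*sqrt(2))/124 = -456*(-1/6) + (49 + 2*I*sqrt(2))*(1/124) = 76 + (49/124 + I*sqrt(2)/62) = 9473/124 + I*sqrt(2)/62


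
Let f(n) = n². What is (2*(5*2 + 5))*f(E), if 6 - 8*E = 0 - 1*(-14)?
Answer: 30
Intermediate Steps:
E = -1 (E = ¾ - (0 - 1*(-14))/8 = ¾ - (0 + 14)/8 = ¾ - ⅛*14 = ¾ - 7/4 = -1)
(2*(5*2 + 5))*f(E) = (2*(5*2 + 5))*(-1)² = (2*(10 + 5))*1 = (2*15)*1 = 30*1 = 30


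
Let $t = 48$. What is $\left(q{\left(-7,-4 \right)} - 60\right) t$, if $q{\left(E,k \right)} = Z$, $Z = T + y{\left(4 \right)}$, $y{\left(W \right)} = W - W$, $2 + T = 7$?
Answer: $-2640$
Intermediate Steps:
$T = 5$ ($T = -2 + 7 = 5$)
$y{\left(W \right)} = 0$
$Z = 5$ ($Z = 5 + 0 = 5$)
$q{\left(E,k \right)} = 5$
$\left(q{\left(-7,-4 \right)} - 60\right) t = \left(5 - 60\right) 48 = \left(-55\right) 48 = -2640$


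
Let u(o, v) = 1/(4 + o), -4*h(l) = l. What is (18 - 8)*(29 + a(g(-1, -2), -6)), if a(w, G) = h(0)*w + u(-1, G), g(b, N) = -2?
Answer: 880/3 ≈ 293.33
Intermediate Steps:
h(l) = -l/4
a(w, G) = ⅓ (a(w, G) = (-¼*0)*w + 1/(4 - 1) = 0*w + 1/3 = 0 + ⅓ = ⅓)
(18 - 8)*(29 + a(g(-1, -2), -6)) = (18 - 8)*(29 + ⅓) = 10*(88/3) = 880/3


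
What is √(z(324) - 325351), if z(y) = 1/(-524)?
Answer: 5*I*√893335767/262 ≈ 570.4*I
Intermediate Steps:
z(y) = -1/524
√(z(324) - 325351) = √(-1/524 - 325351) = √(-170483925/524) = 5*I*√893335767/262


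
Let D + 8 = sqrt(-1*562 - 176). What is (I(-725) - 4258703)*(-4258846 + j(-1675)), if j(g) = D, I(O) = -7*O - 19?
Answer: 18115661540538 - 12760941*I*sqrt(82) ≈ 1.8116e+13 - 1.1556e+8*I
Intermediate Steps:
I(O) = -19 - 7*O
D = -8 + 3*I*sqrt(82) (D = -8 + sqrt(-1*562 - 176) = -8 + sqrt(-562 - 176) = -8 + sqrt(-738) = -8 + 3*I*sqrt(82) ≈ -8.0 + 27.166*I)
j(g) = -8 + 3*I*sqrt(82)
(I(-725) - 4258703)*(-4258846 + j(-1675)) = ((-19 - 7*(-725)) - 4258703)*(-4258846 + (-8 + 3*I*sqrt(82))) = ((-19 + 5075) - 4258703)*(-4258854 + 3*I*sqrt(82)) = (5056 - 4258703)*(-4258854 + 3*I*sqrt(82)) = -4253647*(-4258854 + 3*I*sqrt(82)) = 18115661540538 - 12760941*I*sqrt(82)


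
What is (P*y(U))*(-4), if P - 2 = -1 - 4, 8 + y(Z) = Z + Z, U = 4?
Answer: 0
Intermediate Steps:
y(Z) = -8 + 2*Z (y(Z) = -8 + (Z + Z) = -8 + 2*Z)
P = -3 (P = 2 + (-1 - 4) = 2 - 5 = -3)
(P*y(U))*(-4) = -3*(-8 + 2*4)*(-4) = -3*(-8 + 8)*(-4) = -3*0*(-4) = 0*(-4) = 0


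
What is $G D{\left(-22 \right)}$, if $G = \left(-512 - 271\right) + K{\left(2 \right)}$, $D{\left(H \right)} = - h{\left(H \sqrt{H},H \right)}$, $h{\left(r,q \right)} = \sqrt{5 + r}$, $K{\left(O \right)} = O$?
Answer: $781 \sqrt{5 - 22 i \sqrt{22}} \approx 5747.4 - 5475.6 i$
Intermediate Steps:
$D{\left(H \right)} = - \sqrt{5 + H^{\frac{3}{2}}}$ ($D{\left(H \right)} = - \sqrt{5 + H \sqrt{H}} = - \sqrt{5 + H^{\frac{3}{2}}}$)
$G = -781$ ($G = \left(-512 - 271\right) + 2 = -783 + 2 = -781$)
$G D{\left(-22 \right)} = - 781 \left(- \sqrt{5 + \left(-22\right)^{\frac{3}{2}}}\right) = - 781 \left(- \sqrt{5 - 22 i \sqrt{22}}\right) = 781 \sqrt{5 - 22 i \sqrt{22}}$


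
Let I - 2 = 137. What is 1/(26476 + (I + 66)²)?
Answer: 1/68501 ≈ 1.4598e-5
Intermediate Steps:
I = 139 (I = 2 + 137 = 139)
1/(26476 + (I + 66)²) = 1/(26476 + (139 + 66)²) = 1/(26476 + 205²) = 1/(26476 + 42025) = 1/68501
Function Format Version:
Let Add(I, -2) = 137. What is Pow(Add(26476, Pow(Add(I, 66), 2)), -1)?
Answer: Rational(1, 68501) ≈ 1.4598e-5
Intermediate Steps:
I = 139 (I = Add(2, 137) = 139)
Pow(Add(26476, Pow(Add(I, 66), 2)), -1) = Pow(Add(26476, Pow(Add(139, 66), 2)), -1) = Pow(Add(26476, Pow(205, 2)), -1) = Pow(Add(26476, 42025), -1) = Pow(68501, -1) = Rational(1, 68501)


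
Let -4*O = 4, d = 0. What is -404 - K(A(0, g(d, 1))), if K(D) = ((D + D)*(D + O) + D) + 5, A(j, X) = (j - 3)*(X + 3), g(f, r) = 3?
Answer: -1075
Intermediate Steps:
O = -1 (O = -¼*4 = -1)
A(j, X) = (-3 + j)*(3 + X)
K(D) = 5 + D + 2*D*(-1 + D) (K(D) = ((D + D)*(D - 1) + D) + 5 = ((2*D)*(-1 + D) + D) + 5 = (2*D*(-1 + D) + D) + 5 = (D + 2*D*(-1 + D)) + 5 = 5 + D + 2*D*(-1 + D))
-404 - K(A(0, g(d, 1))) = -404 - (5 - (-9 - 3*3 + 3*0 + 3*0) + 2*(-9 - 3*3 + 3*0 + 3*0)²) = -404 - (5 - (-9 - 9 + 0 + 0) + 2*(-9 - 9 + 0 + 0)²) = -404 - (5 - 1*(-18) + 2*(-18)²) = -404 - (5 + 18 + 2*324) = -404 - (5 + 18 + 648) = -404 - 1*671 = -404 - 671 = -1075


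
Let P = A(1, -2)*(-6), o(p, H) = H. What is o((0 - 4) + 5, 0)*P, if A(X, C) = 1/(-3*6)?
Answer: 0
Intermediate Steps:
A(X, C) = -1/18 (A(X, C) = 1/(-18) = -1/18)
P = ⅓ (P = -1/18*(-6) = ⅓ ≈ 0.33333)
o((0 - 4) + 5, 0)*P = 0*(⅓) = 0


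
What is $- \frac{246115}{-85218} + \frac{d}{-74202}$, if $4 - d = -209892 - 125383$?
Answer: $- \frac{859131716}{526945503} \approx -1.6304$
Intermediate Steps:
$d = 335279$ ($d = 4 - \left(-209892 - 125383\right) = 4 - -335275 = 4 + 335275 = 335279$)
$- \frac{246115}{-85218} + \frac{d}{-74202} = - \frac{246115}{-85218} + \frac{335279}{-74202} = \left(-246115\right) \left(- \frac{1}{85218}\right) + 335279 \left(- \frac{1}{74202}\right) = \frac{246115}{85218} - \frac{335279}{74202} = - \frac{859131716}{526945503}$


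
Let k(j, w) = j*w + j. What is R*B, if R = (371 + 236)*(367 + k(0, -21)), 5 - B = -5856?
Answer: 1305649109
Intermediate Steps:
B = 5861 (B = 5 - 1*(-5856) = 5 + 5856 = 5861)
k(j, w) = j + j*w
R = 222769 (R = (371 + 236)*(367 + 0*(1 - 21)) = 607*(367 + 0*(-20)) = 607*(367 + 0) = 607*367 = 222769)
R*B = 222769*5861 = 1305649109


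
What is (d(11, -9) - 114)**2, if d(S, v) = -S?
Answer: 15625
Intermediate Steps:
(d(11, -9) - 114)**2 = (-1*11 - 114)**2 = (-11 - 114)**2 = (-125)**2 = 15625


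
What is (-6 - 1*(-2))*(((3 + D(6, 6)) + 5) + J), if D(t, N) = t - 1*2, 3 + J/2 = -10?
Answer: 56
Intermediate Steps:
J = -26 (J = -6 + 2*(-10) = -6 - 20 = -26)
D(t, N) = -2 + t (D(t, N) = t - 2 = -2 + t)
(-6 - 1*(-2))*(((3 + D(6, 6)) + 5) + J) = (-6 - 1*(-2))*(((3 + (-2 + 6)) + 5) - 26) = (-6 + 2)*(((3 + 4) + 5) - 26) = -4*((7 + 5) - 26) = -4*(12 - 26) = -4*(-14) = 56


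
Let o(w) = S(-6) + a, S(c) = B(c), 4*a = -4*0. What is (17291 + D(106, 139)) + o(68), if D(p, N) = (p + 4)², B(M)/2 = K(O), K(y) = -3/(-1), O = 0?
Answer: 29397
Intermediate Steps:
K(y) = 3 (K(y) = -3*(-1) = 3)
B(M) = 6 (B(M) = 2*3 = 6)
a = 0 (a = (-4*0)/4 = (¼)*0 = 0)
S(c) = 6
D(p, N) = (4 + p)²
o(w) = 6 (o(w) = 6 + 0 = 6)
(17291 + D(106, 139)) + o(68) = (17291 + (4 + 106)²) + 6 = (17291 + 110²) + 6 = (17291 + 12100) + 6 = 29391 + 6 = 29397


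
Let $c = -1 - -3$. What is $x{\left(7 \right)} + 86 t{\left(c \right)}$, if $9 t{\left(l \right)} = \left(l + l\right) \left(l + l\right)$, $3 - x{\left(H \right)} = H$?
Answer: $\frac{1340}{9} \approx 148.89$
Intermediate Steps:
$x{\left(H \right)} = 3 - H$
$c = 2$ ($c = -1 + 3 = 2$)
$t{\left(l \right)} = \frac{4 l^{2}}{9}$ ($t{\left(l \right)} = \frac{\left(l + l\right) \left(l + l\right)}{9} = \frac{2 l 2 l}{9} = \frac{4 l^{2}}{9}$)
$x{\left(7 \right)} + 86 t{\left(c \right)} = \left(3 - 7\right) + 86 \frac{4 \cdot 2^{2}}{9} = \left(3 - 7\right) + 86 \cdot \frac{4}{9} \cdot 4 = -4 + 86 \cdot \frac{16}{9} = -4 + \frac{1376}{9} = \frac{1340}{9}$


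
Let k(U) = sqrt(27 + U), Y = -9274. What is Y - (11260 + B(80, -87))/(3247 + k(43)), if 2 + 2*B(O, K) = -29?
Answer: -195623454355/21085878 + 22489*sqrt(70)/21085878 ≈ -9277.5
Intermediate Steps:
B(O, K) = -31/2 (B(O, K) = -1 + (1/2)*(-29) = -1 - 29/2 = -31/2)
Y - (11260 + B(80, -87))/(3247 + k(43)) = -9274 - (11260 - 31/2)/(3247 + sqrt(27 + 43)) = -9274 - 22489/(2*(3247 + sqrt(70)))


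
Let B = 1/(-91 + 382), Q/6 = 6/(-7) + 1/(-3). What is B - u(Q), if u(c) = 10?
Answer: -2909/291 ≈ -9.9966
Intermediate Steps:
Q = -50/7 (Q = 6*(6/(-7) + 1/(-3)) = 6*(6*(-1/7) + 1*(-1/3)) = 6*(-6/7 - 1/3) = 6*(-25/21) = -50/7 ≈ -7.1429)
B = 1/291 ≈ 0.0034364
B - u(Q) = 1/291 - 1*10 = 1/291 - 10 = -2909/291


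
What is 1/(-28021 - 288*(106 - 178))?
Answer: -1/7285 ≈ -0.00013727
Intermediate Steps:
1/(-28021 - 288*(106 - 178)) = 1/(-28021 - 288*(-72)) = 1/(-28021 + 20736) = 1/(-7285) = -1/7285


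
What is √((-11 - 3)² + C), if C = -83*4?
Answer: 2*I*√34 ≈ 11.662*I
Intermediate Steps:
C = -332
√((-11 - 3)² + C) = √((-11 - 3)² - 332) = √((-14)² - 332) = √(196 - 332) = √(-136) = 2*I*√34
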